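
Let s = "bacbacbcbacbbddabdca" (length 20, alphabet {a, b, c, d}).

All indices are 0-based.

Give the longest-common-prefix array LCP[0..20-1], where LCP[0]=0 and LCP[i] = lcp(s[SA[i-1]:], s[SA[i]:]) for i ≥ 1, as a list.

rank | idx | suffix
   0 |  19 | a
   1 |  15 | abdca
   2 |   1 | acbacbcbacbbddabdca
   3 |   9 | acbbddabdca
   4 |   4 | acbcbacbbddabdca
   5 |   0 | bacbacbcbacbbddabdca
   6 |   8 | bacbbddabdca
   7 |   3 | bacbcbacbbddabdca
   8 |  11 | bbddabdca
   9 |   6 | bcbacbbddabdca
  10 |  16 | bdca
  11 |  12 | bddabdca
  12 |  18 | ca
  13 |   7 | cbacbbddabdca
  14 |   2 | cbacbcbacbbddabdca
  15 |  10 | cbbddabdca
  16 |   5 | cbcbacbbddabdca
  17 |  14 | dabdca
  18 |  17 | dca
  19 |  13 | ddabdca

SA = [19, 15, 1, 9, 4, 0, 8, 3, 11, 6, 16, 12, 18, 7, 2, 10, 5, 14, 17, 13]
i: (SA[i-1],SA[i]) lcp shared
  1: (19,15) 1 'a'
  2: (15,1) 1 'a'
  3: (1,9) 3 'acb'
  4: (9,4) 3 'acb'
  5: (4,0) 0 ''
  6: (0,8) 4 'bacb'
  7: (8,3) 4 'bacb'
  8: (3,11) 1 'b'
  9: (11,6) 1 'b'
  10: (6,16) 1 'b'
  11: (16,12) 2 'bd'
  12: (12,18) 0 ''
  13: (18,7) 1 'c'
  14: (7,2) 5 'cbacb'
  15: (2,10) 2 'cb'
  16: (10,5) 2 'cb'
  17: (5,14) 0 ''
  18: (14,17) 1 'd'
  19: (17,13) 1 'd'

[0, 1, 1, 3, 3, 0, 4, 4, 1, 1, 1, 2, 0, 1, 5, 2, 2, 0, 1, 1]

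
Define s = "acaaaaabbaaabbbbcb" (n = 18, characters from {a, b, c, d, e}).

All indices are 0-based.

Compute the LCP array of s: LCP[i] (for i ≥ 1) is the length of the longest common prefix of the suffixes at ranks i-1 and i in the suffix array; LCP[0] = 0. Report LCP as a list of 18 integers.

sorted suffixes:
  #0 SA[0]=2  'aaaaabbaaabbbbcb'
  #1 SA[1]=3  'aaaabbaaabbbbcb'
  #2 SA[2]=4  'aaabbaaabbbbcb'
  #3 SA[3]=9  'aaabbbbcb'
  #4 SA[4]=5  'aabbaaabbbbcb'
  #5 SA[5]=10  'aabbbbcb'
  #6 SA[6]=6  'abbaaabbbbcb'
  #7 SA[7]=11  'abbbbcb'
  #8 SA[8]=0  'acaaaaabbaaabbbbcb'
  #9 SA[9]=17  'b'
  #10 SA[10]=8  'baaabbbbcb'
  #11 SA[11]=7  'bbaaabbbbcb'
  #12 SA[12]=12  'bbbbcb'
  #13 SA[13]=13  'bbbcb'
  #14 SA[14]=14  'bbcb'
  #15 SA[15]=15  'bcb'
  #16 SA[16]=1  'caaaaabbaaabbbbcb'
  #17 SA[17]=16  'cb'

SA = [2, 3, 4, 9, 5, 10, 6, 11, 0, 17, 8, 7, 12, 13, 14, 15, 1, 16]
i: (SA[i-1],SA[i]) lcp shared
  1: (2,3) 4 'aaaa'
  2: (3,4) 3 'aaa'
  3: (4,9) 5 'aaabb'
  4: (9,5) 2 'aa'
  5: (5,10) 4 'aabb'
  6: (10,6) 1 'a'
  7: (6,11) 3 'abb'
  8: (11,0) 1 'a'
  9: (0,17) 0 ''
  10: (17,8) 1 'b'
  11: (8,7) 1 'b'
  12: (7,12) 2 'bb'
  13: (12,13) 3 'bbb'
  14: (13,14) 2 'bb'
  15: (14,15) 1 'b'
  16: (15,1) 0 ''
  17: (1,16) 1 'c'

[0, 4, 3, 5, 2, 4, 1, 3, 1, 0, 1, 1, 2, 3, 2, 1, 0, 1]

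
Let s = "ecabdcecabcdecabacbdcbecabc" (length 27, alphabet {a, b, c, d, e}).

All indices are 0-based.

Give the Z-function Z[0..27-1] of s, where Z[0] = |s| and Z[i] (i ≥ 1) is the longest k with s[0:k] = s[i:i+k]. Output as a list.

Z[0]=27
i=1: outside box; Z[1]=0
i=2: outside box; Z[2]=0
i=3: outside box; Z[3]=0
i=4: outside box; Z[4]=0
i=5: outside box; Z[5]=0
i=6: outside box; Z[6]=4 extend→box=[6,10)
i=7: min(r-i=3, Z[1]=0)=0; Z[7]=0
i=8: min(r-i=2, Z[2]=0)=0; Z[8]=0
i=9: min(r-i=1, Z[3]=0)=0; Z[9]=0
i=10: outside box; Z[10]=0
i=11: outside box; Z[11]=0
i=12: outside box; Z[12]=4 extend→box=[12,16)
i=13: min(r-i=3, Z[1]=0)=0; Z[13]=0
i=14: min(r-i=2, Z[2]=0)=0; Z[14]=0
i=15: min(r-i=1, Z[3]=0)=0; Z[15]=0
i=16: outside box; Z[16]=0
i=17: outside box; Z[17]=0
i=18: outside box; Z[18]=0
i=19: outside box; Z[19]=0
i=20: outside box; Z[20]=0
i=21: outside box; Z[21]=0
i=22: outside box; Z[22]=4 extend→box=[22,26)
i=23: min(r-i=3, Z[1]=0)=0; Z[23]=0
i=24: min(r-i=2, Z[2]=0)=0; Z[24]=0
i=25: min(r-i=1, Z[3]=0)=0; Z[25]=0
i=26: outside box; Z[26]=0

[27, 0, 0, 0, 0, 0, 4, 0, 0, 0, 0, 0, 4, 0, 0, 0, 0, 0, 0, 0, 0, 0, 4, 0, 0, 0, 0]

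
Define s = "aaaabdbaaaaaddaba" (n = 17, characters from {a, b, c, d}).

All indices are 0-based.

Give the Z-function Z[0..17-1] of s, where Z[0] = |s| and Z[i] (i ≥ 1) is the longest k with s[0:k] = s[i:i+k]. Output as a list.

Z[0]=17
i=1: i≥r, start 0; Z[1]=3 grow→box=[1,4)
i=2: min(r-i=2, Z[1]=3)=2; Z[2]=2
i=3: min(r-i=1, Z[2]=2)=1; Z[3]=1
i=4: i≥r, start 0; Z[4]=0
i=5: i≥r, start 0; Z[5]=0
i=6: i≥r, start 0; Z[6]=0
i=7: i≥r, start 0; Z[7]=4 grow→box=[7,11)
i=8: min(r-i=3, Z[1]=3)=3; Z[8]=4 grow→box=[8,12)
i=9: min(r-i=3, Z[1]=3)=3; Z[9]=3
i=10: min(r-i=2, Z[2]=2)=2; Z[10]=2
i=11: min(r-i=1, Z[3]=1)=1; Z[11]=1
i=12: i≥r, start 0; Z[12]=0
i=13: i≥r, start 0; Z[13]=0
i=14: i≥r, start 0; Z[14]=1 grow→box=[14,15)
i=15: i≥r, start 0; Z[15]=0
i=16: i≥r, start 0; Z[16]=1 grow→box=[16,17)

[17, 3, 2, 1, 0, 0, 0, 4, 4, 3, 2, 1, 0, 0, 1, 0, 1]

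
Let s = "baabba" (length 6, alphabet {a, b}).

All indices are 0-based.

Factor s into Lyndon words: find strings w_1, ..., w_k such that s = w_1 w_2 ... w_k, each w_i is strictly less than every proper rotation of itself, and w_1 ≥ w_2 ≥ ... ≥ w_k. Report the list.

["b", "aabb", "a"]

emit factor 1: 'b' (i=0, period=1)
emit factor 2: 'aabb' (i=1, period=4)
emit factor 3: 'a' (i=5, period=1)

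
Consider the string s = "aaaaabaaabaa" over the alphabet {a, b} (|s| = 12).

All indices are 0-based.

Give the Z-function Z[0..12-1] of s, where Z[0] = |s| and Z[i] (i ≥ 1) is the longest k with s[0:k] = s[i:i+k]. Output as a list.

[12, 4, 3, 2, 1, 0, 3, 2, 1, 0, 2, 1]

Z[0]=12
i=1: i≥r, start 0; Z[1]=4 grow→box=[1,5)
i=2: min(r-i=3, Z[1]=4)=3; Z[2]=3
i=3: min(r-i=2, Z[2]=3)=2; Z[3]=2
i=4: min(r-i=1, Z[3]=2)=1; Z[4]=1
i=5: i≥r, start 0; Z[5]=0
i=6: i≥r, start 0; Z[6]=3 grow→box=[6,9)
i=7: min(r-i=2, Z[1]=4)=2; Z[7]=2
i=8: min(r-i=1, Z[2]=3)=1; Z[8]=1
i=9: i≥r, start 0; Z[9]=0
i=10: i≥r, start 0; Z[10]=2 grow→box=[10,12)
i=11: min(r-i=1, Z[1]=4)=1; Z[11]=1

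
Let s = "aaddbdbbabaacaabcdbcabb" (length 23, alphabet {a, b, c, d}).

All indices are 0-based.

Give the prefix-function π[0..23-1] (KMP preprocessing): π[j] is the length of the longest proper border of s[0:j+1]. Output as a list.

π[0] = 0
j=1 s[j]='a': π[1]=1 (border 'a')
j=2 s[j]='d': k: 1→0; π[2]=0 (border '')
j=3 s[j]='d': π[3]=0 (border '')
j=4 s[j]='b': π[4]=0 (border '')
j=5 s[j]='d': π[5]=0 (border '')
j=6 s[j]='b': π[6]=0 (border '')
j=7 s[j]='b': π[7]=0 (border '')
j=8 s[j]='a': π[8]=1 (border 'a')
j=9 s[j]='b': k: 1→0; π[9]=0 (border '')
j=10 s[j]='a': π[10]=1 (border 'a')
j=11 s[j]='a': π[11]=2 (border 'aa')
j=12 s[j]='c': k: 2→1→0; π[12]=0 (border '')
j=13 s[j]='a': π[13]=1 (border 'a')
j=14 s[j]='a': π[14]=2 (border 'aa')
j=15 s[j]='b': k: 2→1→0; π[15]=0 (border '')
j=16 s[j]='c': π[16]=0 (border '')
j=17 s[j]='d': π[17]=0 (border '')
j=18 s[j]='b': π[18]=0 (border '')
j=19 s[j]='c': π[19]=0 (border '')
j=20 s[j]='a': π[20]=1 (border 'a')
j=21 s[j]='b': k: 1→0; π[21]=0 (border '')
j=22 s[j]='b': π[22]=0 (border '')

[0, 1, 0, 0, 0, 0, 0, 0, 1, 0, 1, 2, 0, 1, 2, 0, 0, 0, 0, 0, 1, 0, 0]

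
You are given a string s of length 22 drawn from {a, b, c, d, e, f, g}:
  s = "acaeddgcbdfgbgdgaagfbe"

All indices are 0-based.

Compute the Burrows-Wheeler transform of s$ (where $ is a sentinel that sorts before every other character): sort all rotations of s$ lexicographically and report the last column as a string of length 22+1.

eg$cacfgagebgdbagddfdba

rank  rotation                 last
    0  $acaeddgcbdfgbgdgaagfbe  e
    1  aagfbe$acaeddgcbdfgbgdg  g
    2  acaeddgcbdfgbgdgaagfbe$  $
    3  aeddgcbdfgbgdgaagfbe$ac  c
    4  agfbe$acaeddgcbdfgbgdga  a
    5  bdfgbgdgaagfbe$acaeddgc  c
    6  be$acaeddgcbdfgbgdgaagf  f
    7  bgdgaagfbe$acaeddgcbdfg  g
    8  caeddgcbdfgbgdgaagfbe$a  a
    9  cbdfgbgdgaagfbe$acaeddg  g
   10  ddgcbdfgbgdgaagfbe$acae  e
   11  dfgbgdgaagfbe$acaeddgcb  b
   12  dgaagfbe$acaeddgcbdfgbg  g
   13  dgcbdfgbgdgaagfbe$acaed  d
   14  e$acaeddgcbdfgbgdgaagfb  b
   15  eddgcbdfgbgdgaagfbe$aca  a
   16  fbe$acaeddgcbdfgbgdgaag  g
   17  fgbgdgaagfbe$acaeddgcbd  d
   18  gaagfbe$acaeddgcbdfgbgd  d
   19  gbgdgaagfbe$acaeddgcbdf  f
   20  gcbdfgbgdgaagfbe$acaedd  d
   21  gdgaagfbe$acaeddgcbdfgb  b
   22  gfbe$acaeddgcbdfgbgdgaa  a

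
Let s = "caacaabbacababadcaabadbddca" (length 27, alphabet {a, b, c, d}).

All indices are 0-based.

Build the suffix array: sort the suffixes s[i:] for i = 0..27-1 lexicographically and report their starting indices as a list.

rank | idx | suffix
   0 |  26 | a
   1 |  17 | aabadbddca
   2 |   4 | aabbacababadcaabadbddca
   3 |   1 | aacaabbacababadcaabadbddca
   4 |  10 | ababadcaabadbddca
   5 |  18 | abadbddca
   6 |  12 | abadcaabadbddca
   7 |   5 | abbacababadcaabadbddca
   8 |   2 | acaabbacababadcaabadbddca
   9 |   8 | acababadcaabadbddca
  10 |  20 | adbddca
  11 |  14 | adcaabadbddca
  12 |  11 | babadcaabadbddca
  13 |   7 | bacababadcaabadbddca
  14 |  19 | badbddca
  15 |  13 | badcaabadbddca
  16 |   6 | bbacababadcaabadbddca
  17 |  22 | bddca
  18 |  25 | ca
  19 |  16 | caabadbddca
  20 |   3 | caabbacababadcaabadbddca
  21 |   0 | caacaabbacababadcaabadbddca
  22 |   9 | cababadcaabadbddca
  23 |  21 | dbddca
  24 |  24 | dca
  25 |  15 | dcaabadbddca
  26 |  23 | ddca

[26, 17, 4, 1, 10, 18, 12, 5, 2, 8, 20, 14, 11, 7, 19, 13, 6, 22, 25, 16, 3, 0, 9, 21, 24, 15, 23]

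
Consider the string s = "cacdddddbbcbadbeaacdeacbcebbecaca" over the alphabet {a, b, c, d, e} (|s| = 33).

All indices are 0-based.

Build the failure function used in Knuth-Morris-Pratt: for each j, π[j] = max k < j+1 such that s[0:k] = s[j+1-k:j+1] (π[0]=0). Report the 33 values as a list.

[0, 0, 1, 0, 0, 0, 0, 0, 0, 0, 1, 0, 0, 0, 0, 0, 0, 0, 1, 0, 0, 0, 1, 0, 1, 0, 0, 0, 0, 1, 2, 3, 2]

π[0] = 0
j=1 s[j]='a': π[1]=0 (border '')
j=2 s[j]='c': π[2]=1 (border 'c')
j=3 s[j]='d': k: 1→0; π[3]=0 (border '')
j=4 s[j]='d': π[4]=0 (border '')
j=5 s[j]='d': π[5]=0 (border '')
j=6 s[j]='d': π[6]=0 (border '')
j=7 s[j]='d': π[7]=0 (border '')
j=8 s[j]='b': π[8]=0 (border '')
j=9 s[j]='b': π[9]=0 (border '')
j=10 s[j]='c': π[10]=1 (border 'c')
j=11 s[j]='b': k: 1→0; π[11]=0 (border '')
j=12 s[j]='a': π[12]=0 (border '')
j=13 s[j]='d': π[13]=0 (border '')
j=14 s[j]='b': π[14]=0 (border '')
j=15 s[j]='e': π[15]=0 (border '')
j=16 s[j]='a': π[16]=0 (border '')
j=17 s[j]='a': π[17]=0 (border '')
j=18 s[j]='c': π[18]=1 (border 'c')
j=19 s[j]='d': k: 1→0; π[19]=0 (border '')
j=20 s[j]='e': π[20]=0 (border '')
j=21 s[j]='a': π[21]=0 (border '')
j=22 s[j]='c': π[22]=1 (border 'c')
j=23 s[j]='b': k: 1→0; π[23]=0 (border '')
j=24 s[j]='c': π[24]=1 (border 'c')
j=25 s[j]='e': k: 1→0; π[25]=0 (border '')
j=26 s[j]='b': π[26]=0 (border '')
j=27 s[j]='b': π[27]=0 (border '')
j=28 s[j]='e': π[28]=0 (border '')
j=29 s[j]='c': π[29]=1 (border 'c')
j=30 s[j]='a': π[30]=2 (border 'ca')
j=31 s[j]='c': π[31]=3 (border 'cac')
j=32 s[j]='a': k: 3→1; π[32]=2 (border 'ca')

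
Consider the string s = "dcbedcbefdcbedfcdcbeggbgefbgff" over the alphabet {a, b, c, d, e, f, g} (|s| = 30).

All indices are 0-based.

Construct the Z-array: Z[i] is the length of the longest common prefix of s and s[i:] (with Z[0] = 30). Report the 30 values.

Z[0]=30
i=1: i≥r, start 0; Z[1]=0
i=2: i≥r, start 0; Z[2]=0
i=3: i≥r, start 0; Z[3]=0
i=4: i≥r, start 0; Z[4]=4 grow→box=[4,8)
i=5: min(r-i=3, Z[1]=0)=0; Z[5]=0
i=6: min(r-i=2, Z[2]=0)=0; Z[6]=0
i=7: min(r-i=1, Z[3]=0)=0; Z[7]=0
i=8: i≥r, start 0; Z[8]=0
i=9: i≥r, start 0; Z[9]=5 grow→box=[9,14)
i=10: min(r-i=4, Z[1]=0)=0; Z[10]=0
i=11: min(r-i=3, Z[2]=0)=0; Z[11]=0
i=12: min(r-i=2, Z[3]=0)=0; Z[12]=0
i=13: min(r-i=1, Z[4]=4)=1; Z[13]=1
i=14: i≥r, start 0; Z[14]=0
i=15: i≥r, start 0; Z[15]=0
i=16: i≥r, start 0; Z[16]=4 grow→box=[16,20)
i=17: min(r-i=3, Z[1]=0)=0; Z[17]=0
i=18: min(r-i=2, Z[2]=0)=0; Z[18]=0
i=19: min(r-i=1, Z[3]=0)=0; Z[19]=0
i=20: i≥r, start 0; Z[20]=0
i=21: i≥r, start 0; Z[21]=0
i=22: i≥r, start 0; Z[22]=0
i=23: i≥r, start 0; Z[23]=0
i=24: i≥r, start 0; Z[24]=0
i=25: i≥r, start 0; Z[25]=0
i=26: i≥r, start 0; Z[26]=0
i=27: i≥r, start 0; Z[27]=0
i=28: i≥r, start 0; Z[28]=0
i=29: i≥r, start 0; Z[29]=0

[30, 0, 0, 0, 4, 0, 0, 0, 0, 5, 0, 0, 0, 1, 0, 0, 4, 0, 0, 0, 0, 0, 0, 0, 0, 0, 0, 0, 0, 0]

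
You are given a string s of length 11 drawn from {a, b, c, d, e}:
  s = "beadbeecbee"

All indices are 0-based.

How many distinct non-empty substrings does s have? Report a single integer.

rank | idx | suffix
   0 |   2 | adbeecbee
   1 |   0 | beadbeecbee
   2 |   8 | bee
   3 |   4 | beecbee
   4 |   7 | cbee
   5 |   3 | dbeecbee
   6 |  10 | e
   7 |   1 | eadbeecbee
   8 |   6 | ecbee
   9 |   9 | ee
  10 |   5 | eecbee

SA = [2, 0, 8, 4, 7, 3, 10, 1, 6, 9, 5]
[i] adj suffixes → lcp
  [1] 2/0 → 0 ('')
  [2] 0/8 → 2 ('be')
  [3] 8/4 → 3 ('bee')
  [4] 4/7 → 0 ('')
  [5] 7/3 → 0 ('')
  [6] 3/10 → 0 ('')
  [7] 10/1 → 1 ('e')
  [8] 1/6 → 1 ('e')
  [9] 6/9 → 1 ('e')
  [10] 9/5 → 2 ('ee')

n(n+1)/2 = 11·12/2 = 66
Σ LCP = 0 + 0 + 2 + 3 + 0 + 0 + 0 + 1 + 1 + 1 + 2 = 10
distinct = 66 − 10 = 56

56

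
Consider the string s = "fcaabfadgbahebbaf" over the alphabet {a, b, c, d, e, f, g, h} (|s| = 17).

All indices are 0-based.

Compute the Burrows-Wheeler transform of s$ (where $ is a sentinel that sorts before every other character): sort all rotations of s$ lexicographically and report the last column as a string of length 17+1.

fcafbbbgeafahab$da

rank  rotation            last
    0  $fcaabfadgbahebbaf  f
    1  aabfadgbahebbaf$fc  c
    2  abfadgbahebbaf$fca  a
    3  adgbahebbaf$fcaabf  f
    4  af$fcaabfadgbahebb  b
    5  ahebbaf$fcaabfadgb  b
    6  baf$fcaabfadgbaheb  b
    7  bahebbaf$fcaabfadg  g
    8  bbaf$fcaabfadgbahe  e
    9  bfadgbahebbaf$fcaa  a
   10  caabfadgbahebbaf$f  f
   11  dgbahebbaf$fcaabfa  a
   12  ebbaf$fcaabfadgbah  h
   13  f$fcaabfadgbahebba  a
   14  fadgbahebbaf$fcaab  b
   15  fcaabfadgbahebbaf$  $
   16  gbahebbaf$fcaabfad  d
   17  hebbaf$fcaabfadgba  a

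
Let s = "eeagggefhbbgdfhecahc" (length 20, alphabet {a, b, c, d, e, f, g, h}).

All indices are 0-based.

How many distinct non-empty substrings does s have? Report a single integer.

sorted suffixes:
  #0 SA[0]=2  'agggefhbbgdfhecahc'
  #1 SA[1]=17  'ahc'
  #2 SA[2]=9  'bbgdfhecahc'
  #3 SA[3]=10  'bgdfhecahc'
  #4 SA[4]=19  'c'
  #5 SA[5]=16  'cahc'
  #6 SA[6]=12  'dfhecahc'
  #7 SA[7]=1  'eagggefhbbgdfhecahc'
  #8 SA[8]=15  'ecahc'
  #9 SA[9]=0  'eeagggefhbbgdfhecahc'
  #10 SA[10]=6  'efhbbgdfhecahc'
  #11 SA[11]=7  'fhbbgdfhecahc'
  #12 SA[12]=13  'fhecahc'
  #13 SA[13]=11  'gdfhecahc'
  #14 SA[14]=5  'gefhbbgdfhecahc'
  #15 SA[15]=4  'ggefhbbgdfhecahc'
  #16 SA[16]=3  'gggefhbbgdfhecahc'
  #17 SA[17]=8  'hbbgdfhecahc'
  #18 SA[18]=18  'hc'
  #19 SA[19]=14  'hecahc'

SA = [2, 17, 9, 10, 19, 16, 12, 1, 15, 0, 6, 7, 13, 11, 5, 4, 3, 8, 18, 14]
[i] adj suffixes → lcp
  [1] 2/17 → 1 ('a')
  [2] 17/9 → 0 ('')
  [3] 9/10 → 1 ('b')
  [4] 10/19 → 0 ('')
  [5] 19/16 → 1 ('c')
  [6] 16/12 → 0 ('')
  [7] 12/1 → 0 ('')
  [8] 1/15 → 1 ('e')
  [9] 15/0 → 1 ('e')
  [10] 0/6 → 1 ('e')
  [11] 6/7 → 0 ('')
  [12] 7/13 → 2 ('fh')
  [13] 13/11 → 0 ('')
  [14] 11/5 → 1 ('g')
  [15] 5/4 → 1 ('g')
  [16] 4/3 → 2 ('gg')
  [17] 3/8 → 0 ('')
  [18] 8/18 → 1 ('h')
  [19] 18/14 → 1 ('h')

n(n+1)/2 = 20·21/2 = 210
Σ LCP = 0 + 1 + 0 + 1 + 0 + 1 + 0 + 0 + 1 + 1 + 1 + 0 + 2 + 0 + 1 + 1 + 2 + 0 + 1 + 1 = 14
distinct = 210 − 14 = 196

196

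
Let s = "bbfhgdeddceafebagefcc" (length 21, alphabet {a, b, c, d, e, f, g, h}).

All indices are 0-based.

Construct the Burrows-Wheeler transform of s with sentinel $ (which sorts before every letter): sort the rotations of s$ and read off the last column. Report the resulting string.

rank  rotation                last
    0  $bbfhgdeddceafebagefcc  c
    1  afebagefcc$bbfhgdeddce  e
    2  agefcc$bbfhgdeddceafeb  b
    3  bagefcc$bbfhgdeddceafe  e
    4  bbfhgdeddceafebagefcc$  $
    5  bfhgdeddceafebagefcc$b  b
    6  c$bbfhgdeddceafebagefc  c
    7  cc$bbfhgdeddceafebagef  f
    8  ceafebagefcc$bbfhgdedd  d
    9  dceafebagefcc$bbfhgded  d
   10  ddceafebagefcc$bbfhgde  e
   11  deddceafebagefcc$bbfhg  g
   12  eafebagefcc$bbfhgdeddc  c
   13  ebagefcc$bbfhgdeddceaf  f
   14  eddceafebagefcc$bbfhgd  d
   15  efcc$bbfhgdeddceafebag  g
   16  fcc$bbfhgdeddceafebage  e
   17  febagefcc$bbfhgdeddcea  a
   18  fhgdeddceafebagefcc$bb  b
   19  gdeddceafebagefcc$bbfh  h
   20  gefcc$bbfhgdeddceafeba  a
   21  hgdeddceafebagefcc$bbf  f

cebe$bcfddegcfdgeabhaf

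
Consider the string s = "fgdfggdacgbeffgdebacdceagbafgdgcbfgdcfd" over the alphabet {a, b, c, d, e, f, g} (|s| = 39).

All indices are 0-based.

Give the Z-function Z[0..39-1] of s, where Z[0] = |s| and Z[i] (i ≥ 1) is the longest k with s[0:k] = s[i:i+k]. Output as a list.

Z[0]=39
i=1: fresh scan; Z[1]=0
i=2: fresh scan; Z[2]=0
i=3: fresh scan; Z[3]=2 grow→box=[3,5)
i=4: min(r-i=1, Z[1]=0)=0; Z[4]=0
i=5: fresh scan; Z[5]=0
i=6: fresh scan; Z[6]=0
i=7: fresh scan; Z[7]=0
i=8: fresh scan; Z[8]=0
i=9: fresh scan; Z[9]=0
i=10: fresh scan; Z[10]=0
i=11: fresh scan; Z[11]=0
i=12: fresh scan; Z[12]=1 grow→box=[12,13)
i=13: fresh scan; Z[13]=3 grow→box=[13,16)
i=14: min(r-i=2, Z[1]=0)=0; Z[14]=0
i=15: min(r-i=1, Z[2]=0)=0; Z[15]=0
i=16: fresh scan; Z[16]=0
i=17: fresh scan; Z[17]=0
i=18: fresh scan; Z[18]=0
i=19: fresh scan; Z[19]=0
i=20: fresh scan; Z[20]=0
i=21: fresh scan; Z[21]=0
i=22: fresh scan; Z[22]=0
i=23: fresh scan; Z[23]=0
i=24: fresh scan; Z[24]=0
i=25: fresh scan; Z[25]=0
i=26: fresh scan; Z[26]=0
i=27: fresh scan; Z[27]=3 grow→box=[27,30)
i=28: min(r-i=2, Z[1]=0)=0; Z[28]=0
i=29: min(r-i=1, Z[2]=0)=0; Z[29]=0
i=30: fresh scan; Z[30]=0
i=31: fresh scan; Z[31]=0
i=32: fresh scan; Z[32]=0
i=33: fresh scan; Z[33]=3 grow→box=[33,36)
i=34: min(r-i=2, Z[1]=0)=0; Z[34]=0
i=35: min(r-i=1, Z[2]=0)=0; Z[35]=0
i=36: fresh scan; Z[36]=0
i=37: fresh scan; Z[37]=1 grow→box=[37,38)
i=38: fresh scan; Z[38]=0

[39, 0, 0, 2, 0, 0, 0, 0, 0, 0, 0, 0, 1, 3, 0, 0, 0, 0, 0, 0, 0, 0, 0, 0, 0, 0, 0, 3, 0, 0, 0, 0, 0, 3, 0, 0, 0, 1, 0]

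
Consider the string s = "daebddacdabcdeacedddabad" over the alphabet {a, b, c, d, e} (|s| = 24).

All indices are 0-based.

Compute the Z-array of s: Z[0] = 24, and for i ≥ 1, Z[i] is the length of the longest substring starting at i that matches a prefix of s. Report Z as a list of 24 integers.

[24, 0, 0, 0, 1, 2, 0, 0, 2, 0, 0, 0, 1, 0, 0, 0, 0, 1, 1, 2, 0, 0, 0, 1]

Z[0]=24
i=1: outside box; Z[1]=0
i=2: outside box; Z[2]=0
i=3: outside box; Z[3]=0
i=4: outside box; Z[4]=1 grow→box=[4,5)
i=5: outside box; Z[5]=2 grow→box=[5,7)
i=6: min(r-i=1, Z[1]=0)=0; Z[6]=0
i=7: outside box; Z[7]=0
i=8: outside box; Z[8]=2 grow→box=[8,10)
i=9: min(r-i=1, Z[1]=0)=0; Z[9]=0
i=10: outside box; Z[10]=0
i=11: outside box; Z[11]=0
i=12: outside box; Z[12]=1 grow→box=[12,13)
i=13: outside box; Z[13]=0
i=14: outside box; Z[14]=0
i=15: outside box; Z[15]=0
i=16: outside box; Z[16]=0
i=17: outside box; Z[17]=1 grow→box=[17,18)
i=18: outside box; Z[18]=1 grow→box=[18,19)
i=19: outside box; Z[19]=2 grow→box=[19,21)
i=20: min(r-i=1, Z[1]=0)=0; Z[20]=0
i=21: outside box; Z[21]=0
i=22: outside box; Z[22]=0
i=23: outside box; Z[23]=1 grow→box=[23,24)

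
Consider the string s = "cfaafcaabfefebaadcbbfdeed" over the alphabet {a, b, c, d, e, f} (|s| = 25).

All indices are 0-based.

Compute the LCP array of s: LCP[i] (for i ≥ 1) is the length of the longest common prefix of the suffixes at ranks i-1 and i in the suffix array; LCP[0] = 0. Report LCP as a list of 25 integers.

[0, 2, 2, 1, 1, 1, 0, 1, 1, 2, 0, 1, 1, 0, 1, 1, 0, 1, 1, 1, 0, 1, 1, 1, 2]

rank→(start, suffix):
  0 → (6, 'aabfefebaadcbbfdeed')
  1 → (14, 'aadcbbfdeed')
  2 → (2, 'aafcaabfefebaadcbbfdeed')
  3 → (7, 'abfefebaadcbbfdeed')
  4 → (15, 'adcbbfdeed')
  5 → (3, 'afcaabfefebaadcbbfdeed')
  6 → (13, 'baadcbbfdeed')
  7 → (18, 'bbfdeed')
  8 → (19, 'bfdeed')
  9 → (8, 'bfefebaadcbbfdeed')
  10 → (5, 'caabfefebaadcbbfdeed')
  11 → (17, 'cbbfdeed')
  12 → (0, 'cfaafcaabfefebaadcbbfdeed')
  13 → (24, 'd')
  14 → (16, 'dcbbfdeed')
  15 → (21, 'deed')
  16 → (12, 'ebaadcbbfdeed')
  17 → (23, 'ed')
  18 → (22, 'eed')
  19 → (10, 'efebaadcbbfdeed')
  20 → (1, 'faafcaabfefebaadcbbfdeed')
  21 → (4, 'fcaabfefebaadcbbfdeed')
  22 → (20, 'fdeed')
  23 → (11, 'febaadcbbfdeed')
  24 → (9, 'fefebaadcbbfdeed')

SA = [6, 14, 2, 7, 15, 3, 13, 18, 19, 8, 5, 17, 0, 24, 16, 21, 12, 23, 22, 10, 1, 4, 20, 11, 9]
i: (SA[i-1],SA[i]) lcp shared
  1: (6,14) 2 'aa'
  2: (14,2) 2 'aa'
  3: (2,7) 1 'a'
  4: (7,15) 1 'a'
  5: (15,3) 1 'a'
  6: (3,13) 0 ''
  7: (13,18) 1 'b'
  8: (18,19) 1 'b'
  9: (19,8) 2 'bf'
  10: (8,5) 0 ''
  11: (5,17) 1 'c'
  12: (17,0) 1 'c'
  13: (0,24) 0 ''
  14: (24,16) 1 'd'
  15: (16,21) 1 'd'
  16: (21,12) 0 ''
  17: (12,23) 1 'e'
  18: (23,22) 1 'e'
  19: (22,10) 1 'e'
  20: (10,1) 0 ''
  21: (1,4) 1 'f'
  22: (4,20) 1 'f'
  23: (20,11) 1 'f'
  24: (11,9) 2 'fe'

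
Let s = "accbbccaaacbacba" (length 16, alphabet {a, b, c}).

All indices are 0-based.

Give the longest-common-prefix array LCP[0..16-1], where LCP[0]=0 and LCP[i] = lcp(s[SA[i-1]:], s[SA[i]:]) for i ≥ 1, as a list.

rank | idx | suffix
   0 |  15 | a
   1 |   7 | aaacbacba
   2 |   8 | aacbacba
   3 |  12 | acba
   4 |   9 | acbacba
   5 |   0 | accbbccaaacbacba
   6 |  14 | ba
   7 |  11 | bacba
   8 |   3 | bbccaaacbacba
   9 |   4 | bccaaacbacba
  10 |   6 | caaacbacba
  11 |  13 | cba
  12 |  10 | cbacba
  13 |   2 | cbbccaaacbacba
  14 |   5 | ccaaacbacba
  15 |   1 | ccbbccaaacbacba

SA = [15, 7, 8, 12, 9, 0, 14, 11, 3, 4, 6, 13, 10, 2, 5, 1]
rank  pair      lcp
   1  s[15:],s[7:]  1  'a'
   2  s[7:],s[8:]  2  'aa'
   3  s[8:],s[12:]  1  'a'
   4  s[12:],s[9:]  4  'acba'
   5  s[9:],s[0:]  2  'ac'
   6  s[0:],s[14:]  0  ''
   7  s[14:],s[11:]  2  'ba'
   8  s[11:],s[3:]  1  'b'
   9  s[3:],s[4:]  1  'b'
  10  s[4:],s[6:]  0  ''
  11  s[6:],s[13:]  1  'c'
  12  s[13:],s[10:]  3  'cba'
  13  s[10:],s[2:]  2  'cb'
  14  s[2:],s[5:]  1  'c'
  15  s[5:],s[1:]  2  'cc'

[0, 1, 2, 1, 4, 2, 0, 2, 1, 1, 0, 1, 3, 2, 1, 2]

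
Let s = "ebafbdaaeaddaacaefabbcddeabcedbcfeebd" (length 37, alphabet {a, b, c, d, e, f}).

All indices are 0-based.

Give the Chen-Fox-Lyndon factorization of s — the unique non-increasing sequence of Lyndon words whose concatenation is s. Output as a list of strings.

["e", "b", "afbd", "aaeadd", "aacaefabbcddeabcedbcfeebd"]

emit factor 1: 'e' (i=0, period=1)
emit factor 2: 'b' (i=1, period=1)
emit factor 3: 'afbd' (i=2, period=4)
emit factor 4: 'aaeadd' (i=6, period=6)
emit factor 5: 'aacaefabbcddeabcedbcfeebd' (i=12, period=25)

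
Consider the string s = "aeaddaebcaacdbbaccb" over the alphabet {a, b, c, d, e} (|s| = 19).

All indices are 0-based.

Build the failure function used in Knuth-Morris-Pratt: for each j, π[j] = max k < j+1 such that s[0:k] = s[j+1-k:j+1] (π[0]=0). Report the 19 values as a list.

[0, 0, 1, 0, 0, 1, 2, 0, 0, 1, 1, 0, 0, 0, 0, 1, 0, 0, 0]

π[0] = 0
j=1 s[j]='e': π[1]=0 (border '')
j=2 s[j]='a': π[2]=1 (border 'a')
j=3 s[j]='d': k: 1→0; π[3]=0 (border '')
j=4 s[j]='d': π[4]=0 (border '')
j=5 s[j]='a': π[5]=1 (border 'a')
j=6 s[j]='e': π[6]=2 (border 'ae')
j=7 s[j]='b': k: 2→0; π[7]=0 (border '')
j=8 s[j]='c': π[8]=0 (border '')
j=9 s[j]='a': π[9]=1 (border 'a')
j=10 s[j]='a': k: 1→0; π[10]=1 (border 'a')
j=11 s[j]='c': k: 1→0; π[11]=0 (border '')
j=12 s[j]='d': π[12]=0 (border '')
j=13 s[j]='b': π[13]=0 (border '')
j=14 s[j]='b': π[14]=0 (border '')
j=15 s[j]='a': π[15]=1 (border 'a')
j=16 s[j]='c': k: 1→0; π[16]=0 (border '')
j=17 s[j]='c': π[17]=0 (border '')
j=18 s[j]='b': π[18]=0 (border '')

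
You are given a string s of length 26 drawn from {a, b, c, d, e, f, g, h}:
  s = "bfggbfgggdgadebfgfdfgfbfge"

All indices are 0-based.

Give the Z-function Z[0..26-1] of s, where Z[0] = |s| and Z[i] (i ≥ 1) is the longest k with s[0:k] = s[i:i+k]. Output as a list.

[26, 0, 0, 0, 4, 0, 0, 0, 0, 0, 0, 0, 0, 0, 3, 0, 0, 0, 0, 0, 0, 0, 3, 0, 0, 0]

Z[0]=26
i=1: fresh scan; Z[1]=0
i=2: fresh scan; Z[2]=0
i=3: fresh scan; Z[3]=0
i=4: fresh scan; Z[4]=4 extend→box=[4,8)
i=5: min(r-i=3, Z[1]=0)=0; Z[5]=0
i=6: min(r-i=2, Z[2]=0)=0; Z[6]=0
i=7: min(r-i=1, Z[3]=0)=0; Z[7]=0
i=8: fresh scan; Z[8]=0
i=9: fresh scan; Z[9]=0
i=10: fresh scan; Z[10]=0
i=11: fresh scan; Z[11]=0
i=12: fresh scan; Z[12]=0
i=13: fresh scan; Z[13]=0
i=14: fresh scan; Z[14]=3 extend→box=[14,17)
i=15: min(r-i=2, Z[1]=0)=0; Z[15]=0
i=16: min(r-i=1, Z[2]=0)=0; Z[16]=0
i=17: fresh scan; Z[17]=0
i=18: fresh scan; Z[18]=0
i=19: fresh scan; Z[19]=0
i=20: fresh scan; Z[20]=0
i=21: fresh scan; Z[21]=0
i=22: fresh scan; Z[22]=3 extend→box=[22,25)
i=23: min(r-i=2, Z[1]=0)=0; Z[23]=0
i=24: min(r-i=1, Z[2]=0)=0; Z[24]=0
i=25: fresh scan; Z[25]=0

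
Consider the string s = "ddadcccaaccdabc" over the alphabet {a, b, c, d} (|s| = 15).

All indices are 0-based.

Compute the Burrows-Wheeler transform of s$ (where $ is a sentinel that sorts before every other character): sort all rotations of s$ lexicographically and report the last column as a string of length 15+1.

rank  rotation          last
    0  $ddadcccaaccdabc  c
    1  aaccdabc$ddadccc  c
    2  abc$ddadcccaaccd  d
    3  accdabc$ddadccca  a
    4  adcccaaccdabc$dd  d
    5  bc$ddadcccaaccda  a
    6  c$ddadcccaaccdab  b
    7  caaccdabc$ddadcc  c
    8  ccaaccdabc$ddadc  c
    9  cccaaccdabc$ddad  d
   10  ccdabc$ddadcccaa  a
   11  cdabc$ddadcccaac  c
   12  dabc$ddadcccaacc  c
   13  dadcccaaccdabc$d  d
   14  dcccaaccdabc$dda  a
   15  ddadcccaaccdabc$  $

ccdadabccdaccda$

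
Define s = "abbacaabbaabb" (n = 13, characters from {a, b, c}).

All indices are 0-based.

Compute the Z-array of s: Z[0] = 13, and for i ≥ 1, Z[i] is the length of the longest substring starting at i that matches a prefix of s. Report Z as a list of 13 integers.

[13, 0, 0, 1, 0, 1, 4, 0, 0, 1, 3, 0, 0]

Z[0]=13
i=1: fresh scan; Z[1]=0
i=2: fresh scan; Z[2]=0
i=3: fresh scan; Z[3]=1 scan→box=[3,4)
i=4: fresh scan; Z[4]=0
i=5: fresh scan; Z[5]=1 scan→box=[5,6)
i=6: fresh scan; Z[6]=4 scan→box=[6,10)
i=7: min(r-i=3, Z[1]=0)=0; Z[7]=0
i=8: min(r-i=2, Z[2]=0)=0; Z[8]=0
i=9: min(r-i=1, Z[3]=1)=1; Z[9]=1
i=10: fresh scan; Z[10]=3 scan→box=[10,13)
i=11: min(r-i=2, Z[1]=0)=0; Z[11]=0
i=12: min(r-i=1, Z[2]=0)=0; Z[12]=0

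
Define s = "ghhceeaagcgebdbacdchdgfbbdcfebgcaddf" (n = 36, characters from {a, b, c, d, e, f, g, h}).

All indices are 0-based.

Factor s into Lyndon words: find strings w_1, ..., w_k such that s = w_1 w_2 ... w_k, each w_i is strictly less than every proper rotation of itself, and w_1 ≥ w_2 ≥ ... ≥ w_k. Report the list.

emit factor 1: 'ghh' (i=0, period=3)
emit factor 2: 'cee' (i=3, period=3)
emit factor 3: 'aagcgebdbacdchdgfbbdcfebgcaddf' (i=6, period=30)

["ghh", "cee", "aagcgebdbacdchdgfbbdcfebgcaddf"]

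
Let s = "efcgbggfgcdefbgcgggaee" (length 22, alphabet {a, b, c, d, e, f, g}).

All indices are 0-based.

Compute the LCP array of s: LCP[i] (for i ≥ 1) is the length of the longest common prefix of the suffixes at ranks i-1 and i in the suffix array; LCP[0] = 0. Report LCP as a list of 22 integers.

[0, 0, 2, 0, 1, 2, 0, 0, 1, 1, 2, 0, 1, 1, 0, 1, 1, 2, 1, 1, 2, 2]

rank→(start, suffix):
  0 → (19, 'aee')
  1 → (13, 'bgcgggaee')
  2 → (4, 'bggfgcdefbgcgggaee')
  3 → (9, 'cdefbgcgggaee')
  4 → (2, 'cgbggfgcdefbgcgggaee')
  5 → (15, 'cgggaee')
  6 → (10, 'defbgcgggaee')
  7 → (21, 'e')
  8 → (20, 'ee')
  9 → (11, 'efbgcgggaee')
  10 → (0, 'efcgbggfgcdefbgcgggaee')
  11 → (12, 'fbgcgggaee')
  12 → (1, 'fcgbggfgcdefbgcgggaee')
  13 → (7, 'fgcdefbgcgggaee')
  14 → (18, 'gaee')
  15 → (3, 'gbggfgcdefbgcgggaee')
  16 → (8, 'gcdefbgcgggaee')
  17 → (14, 'gcgggaee')
  18 → (6, 'gfgcdefbgcgggaee')
  19 → (17, 'ggaee')
  20 → (5, 'ggfgcdefbgcgggaee')
  21 → (16, 'gggaee')

SA = [19, 13, 4, 9, 2, 15, 10, 21, 20, 11, 0, 12, 1, 7, 18, 3, 8, 14, 6, 17, 5, 16]
rank  pair      lcp
   1  s[19:],s[13:]  0  ''
   2  s[13:],s[4:]  2  'bg'
   3  s[4:],s[9:]  0  ''
   4  s[9:],s[2:]  1  'c'
   5  s[2:],s[15:]  2  'cg'
   6  s[15:],s[10:]  0  ''
   7  s[10:],s[21:]  0  ''
   8  s[21:],s[20:]  1  'e'
   9  s[20:],s[11:]  1  'e'
  10  s[11:],s[0:]  2  'ef'
  11  s[0:],s[12:]  0  ''
  12  s[12:],s[1:]  1  'f'
  13  s[1:],s[7:]  1  'f'
  14  s[7:],s[18:]  0  ''
  15  s[18:],s[3:]  1  'g'
  16  s[3:],s[8:]  1  'g'
  17  s[8:],s[14:]  2  'gc'
  18  s[14:],s[6:]  1  'g'
  19  s[6:],s[17:]  1  'g'
  20  s[17:],s[5:]  2  'gg'
  21  s[5:],s[16:]  2  'gg'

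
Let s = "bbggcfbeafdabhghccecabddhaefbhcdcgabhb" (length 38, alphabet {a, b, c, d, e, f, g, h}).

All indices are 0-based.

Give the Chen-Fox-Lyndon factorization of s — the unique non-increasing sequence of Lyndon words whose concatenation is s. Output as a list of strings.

emit factor 1: 'bbggcfbe' (i=0, period=8)
emit factor 2: 'afd' (i=8, period=3)
emit factor 3: 'abhghccec' (i=11, period=9)
emit factor 4: 'abddhaefbhcdcgabhb' (i=20, period=18)

["bbggcfbe", "afd", "abhghccec", "abddhaefbhcdcgabhb"]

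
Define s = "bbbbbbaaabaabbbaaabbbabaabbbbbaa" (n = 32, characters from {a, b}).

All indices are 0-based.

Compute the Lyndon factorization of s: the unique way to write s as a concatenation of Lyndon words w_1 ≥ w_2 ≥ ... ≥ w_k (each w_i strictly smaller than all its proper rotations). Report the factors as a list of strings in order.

emit factor 1: 'b' (i=0, period=1)
emit factor 2: 'b' (i=1, period=1)
emit factor 3: 'b' (i=2, period=1)
emit factor 4: 'b' (i=3, period=1)
emit factor 5: 'b' (i=4, period=1)
emit factor 6: 'b' (i=5, period=1)
emit factor 7: 'aaabaabbbaaabbbabaabbbbb' (i=6, period=24)
emit factor 8: 'a' (i=30, period=1)
emit factor 9: 'a' (i=31, period=1)

["b", "b", "b", "b", "b", "b", "aaabaabbbaaabbbabaabbbbb", "a", "a"]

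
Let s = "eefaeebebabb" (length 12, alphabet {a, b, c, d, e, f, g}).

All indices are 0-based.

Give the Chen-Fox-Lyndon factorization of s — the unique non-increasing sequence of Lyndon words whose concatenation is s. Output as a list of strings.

["eef", "aeebeb", "abb"]

emit factor 1: 'eef' (i=0, period=3)
emit factor 2: 'aeebeb' (i=3, period=6)
emit factor 3: 'abb' (i=9, period=3)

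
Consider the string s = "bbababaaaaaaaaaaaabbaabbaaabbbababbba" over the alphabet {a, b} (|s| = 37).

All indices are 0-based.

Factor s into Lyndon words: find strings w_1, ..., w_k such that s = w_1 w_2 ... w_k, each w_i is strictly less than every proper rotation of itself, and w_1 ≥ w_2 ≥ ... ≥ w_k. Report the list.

["b", "b", "ab", "ab", "aaaaaaaaaaaabbaabbaaabbbababbb", "a"]

emit factor 1: 'b' (i=0, period=1)
emit factor 2: 'b' (i=1, period=1)
emit factor 3: 'ab' (i=2, period=2)
emit factor 4: 'ab' (i=4, period=2)
emit factor 5: 'aaaaaaaaaaaabbaabbaaabbbababbb' (i=6, period=30)
emit factor 6: 'a' (i=36, period=1)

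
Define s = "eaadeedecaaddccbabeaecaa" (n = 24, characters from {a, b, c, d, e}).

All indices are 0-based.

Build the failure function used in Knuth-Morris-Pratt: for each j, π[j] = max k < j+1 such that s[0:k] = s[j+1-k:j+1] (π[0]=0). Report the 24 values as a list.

π[0] = 0
j=1 s[j]='a': π[1]=0 (border '')
j=2 s[j]='a': π[2]=0 (border '')
j=3 s[j]='d': π[3]=0 (border '')
j=4 s[j]='e': π[4]=1 (border 'e')
j=5 s[j]='e': k: 1→0; π[5]=1 (border 'e')
j=6 s[j]='d': k: 1→0; π[6]=0 (border '')
j=7 s[j]='e': π[7]=1 (border 'e')
j=8 s[j]='c': k: 1→0; π[8]=0 (border '')
j=9 s[j]='a': π[9]=0 (border '')
j=10 s[j]='a': π[10]=0 (border '')
j=11 s[j]='d': π[11]=0 (border '')
j=12 s[j]='d': π[12]=0 (border '')
j=13 s[j]='c': π[13]=0 (border '')
j=14 s[j]='c': π[14]=0 (border '')
j=15 s[j]='b': π[15]=0 (border '')
j=16 s[j]='a': π[16]=0 (border '')
j=17 s[j]='b': π[17]=0 (border '')
j=18 s[j]='e': π[18]=1 (border 'e')
j=19 s[j]='a': π[19]=2 (border 'ea')
j=20 s[j]='e': k: 2→0; π[20]=1 (border 'e')
j=21 s[j]='c': k: 1→0; π[21]=0 (border '')
j=22 s[j]='a': π[22]=0 (border '')
j=23 s[j]='a': π[23]=0 (border '')

[0, 0, 0, 0, 1, 1, 0, 1, 0, 0, 0, 0, 0, 0, 0, 0, 0, 0, 1, 2, 1, 0, 0, 0]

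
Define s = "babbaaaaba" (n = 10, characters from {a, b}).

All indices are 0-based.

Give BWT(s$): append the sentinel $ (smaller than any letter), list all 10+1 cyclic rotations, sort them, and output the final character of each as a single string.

abbaaabab$a

rank  rotation     last
    0  $babbaaaaba  a
    1  a$babbaaaab  b
    2  aaaaba$babb  b
    3  aaaba$babba  a
    4  aaba$babbaa  a
    5  aba$babbaaa  a
    6  abbaaaaba$b  b
    7  ba$babbaaaa  a
    8  baaaaba$bab  b
    9  babbaaaaba$  $
   10  bbaaaaba$ba  a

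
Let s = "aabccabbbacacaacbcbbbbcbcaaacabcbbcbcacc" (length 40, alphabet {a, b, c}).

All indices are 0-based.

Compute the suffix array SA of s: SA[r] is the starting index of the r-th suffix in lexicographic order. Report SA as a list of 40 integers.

[25, 0, 26, 13, 5, 29, 1, 11, 27, 9, 14, 37, 8, 7, 6, 18, 19, 20, 32, 23, 35, 16, 30, 21, 33, 2, 39, 24, 12, 4, 28, 10, 36, 17, 31, 22, 34, 15, 38, 3]

sorted suffixes:
  #0 SA[0]=25  'aaacabcbbcbcacc'
  #1 SA[1]=0  'aabccabbbacacaacbcbbbbcbcaaacabcbbcbcacc'
  #2 SA[2]=26  'aacabcbbcbcacc'
  #3 SA[3]=13  'aacbcbbbbcbcaaacabcbbcbcacc'
  #4 SA[4]=5  'abbbacacaacbcbbbbcbcaaacabcbbcbcacc'
  #5 SA[5]=29  'abcbbcbcacc'
  #6 SA[6]=1  'abccabbbacacaacbcbbbbcbcaaacabcbbcbcacc'
  #7 SA[7]=11  'acaacbcbbbbcbcaaacabcbbcbcacc'
  #8 SA[8]=27  'acabcbbcbcacc'
  #9 SA[9]=9  'acacaacbcbbbbcbcaaacabcbbcbcacc'
  #10 SA[10]=14  'acbcbbbbcbcaaacabcbbcbcacc'
  #11 SA[11]=37  'acc'
  #12 SA[12]=8  'bacacaacbcbbbbcbcaaacabcbbcbcacc'
  #13 SA[13]=7  'bbacacaacbcbbbbcbcaaacabcbbcbcacc'
  #14 SA[14]=6  'bbbacacaacbcbbbbcbcaaacabcbbcbcacc'
  #15 SA[15]=18  'bbbbcbcaaacabcbbcbcacc'
  #16 SA[16]=19  'bbbcbcaaacabcbbcbcacc'
  #17 SA[17]=20  'bbcbcaaacabcbbcbcacc'
  #18 SA[18]=32  'bbcbcacc'
  #19 SA[19]=23  'bcaaacabcbbcbcacc'
  #20 SA[20]=35  'bcacc'
  #21 SA[21]=16  'bcbbbbcbcaaacabcbbcbcacc'
  #22 SA[22]=30  'bcbbcbcacc'
  #23 SA[23]=21  'bcbcaaacabcbbcbcacc'
  #24 SA[24]=33  'bcbcacc'
  #25 SA[25]=2  'bccabbbacacaacbcbbbbcbcaaacabcbbcbcacc'
  #26 SA[26]=39  'c'
  #27 SA[27]=24  'caaacabcbbcbcacc'
  #28 SA[28]=12  'caacbcbbbbcbcaaacabcbbcbcacc'
  #29 SA[29]=4  'cabbbacacaacbcbbbbcbcaaacabcbbcbcacc'
  #30 SA[30]=28  'cabcbbcbcacc'
  #31 SA[31]=10  'cacaacbcbbbbcbcaaacabcbbcbcacc'
  #32 SA[32]=36  'cacc'
  #33 SA[33]=17  'cbbbbcbcaaacabcbbcbcacc'
  #34 SA[34]=31  'cbbcbcacc'
  #35 SA[35]=22  'cbcaaacabcbbcbcacc'
  #36 SA[36]=34  'cbcacc'
  #37 SA[37]=15  'cbcbbbbcbcaaacabcbbcbcacc'
  #38 SA[38]=38  'cc'
  #39 SA[39]=3  'ccabbbacacaacbcbbbbcbcaaacabcbbcbcacc'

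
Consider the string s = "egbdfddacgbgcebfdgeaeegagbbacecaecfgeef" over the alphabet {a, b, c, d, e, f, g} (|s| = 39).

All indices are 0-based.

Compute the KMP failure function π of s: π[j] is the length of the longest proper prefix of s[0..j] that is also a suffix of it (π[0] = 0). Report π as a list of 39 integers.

[0, 0, 0, 0, 0, 0, 0, 0, 0, 0, 0, 0, 0, 1, 0, 0, 0, 0, 1, 0, 1, 1, 2, 0, 0, 0, 0, 0, 0, 1, 0, 0, 1, 0, 0, 0, 1, 1, 0]

π[0] = 0
j=1 s[j]='g': π[1]=0 (border '')
j=2 s[j]='b': π[2]=0 (border '')
j=3 s[j]='d': π[3]=0 (border '')
j=4 s[j]='f': π[4]=0 (border '')
j=5 s[j]='d': π[5]=0 (border '')
j=6 s[j]='d': π[6]=0 (border '')
j=7 s[j]='a': π[7]=0 (border '')
j=8 s[j]='c': π[8]=0 (border '')
j=9 s[j]='g': π[9]=0 (border '')
j=10 s[j]='b': π[10]=0 (border '')
j=11 s[j]='g': π[11]=0 (border '')
j=12 s[j]='c': π[12]=0 (border '')
j=13 s[j]='e': π[13]=1 (border 'e')
j=14 s[j]='b': k: 1→0; π[14]=0 (border '')
j=15 s[j]='f': π[15]=0 (border '')
j=16 s[j]='d': π[16]=0 (border '')
j=17 s[j]='g': π[17]=0 (border '')
j=18 s[j]='e': π[18]=1 (border 'e')
j=19 s[j]='a': k: 1→0; π[19]=0 (border '')
j=20 s[j]='e': π[20]=1 (border 'e')
j=21 s[j]='e': k: 1→0; π[21]=1 (border 'e')
j=22 s[j]='g': π[22]=2 (border 'eg')
j=23 s[j]='a': k: 2→0; π[23]=0 (border '')
j=24 s[j]='g': π[24]=0 (border '')
j=25 s[j]='b': π[25]=0 (border '')
j=26 s[j]='b': π[26]=0 (border '')
j=27 s[j]='a': π[27]=0 (border '')
j=28 s[j]='c': π[28]=0 (border '')
j=29 s[j]='e': π[29]=1 (border 'e')
j=30 s[j]='c': k: 1→0; π[30]=0 (border '')
j=31 s[j]='a': π[31]=0 (border '')
j=32 s[j]='e': π[32]=1 (border 'e')
j=33 s[j]='c': k: 1→0; π[33]=0 (border '')
j=34 s[j]='f': π[34]=0 (border '')
j=35 s[j]='g': π[35]=0 (border '')
j=36 s[j]='e': π[36]=1 (border 'e')
j=37 s[j]='e': k: 1→0; π[37]=1 (border 'e')
j=38 s[j]='f': k: 1→0; π[38]=0 (border '')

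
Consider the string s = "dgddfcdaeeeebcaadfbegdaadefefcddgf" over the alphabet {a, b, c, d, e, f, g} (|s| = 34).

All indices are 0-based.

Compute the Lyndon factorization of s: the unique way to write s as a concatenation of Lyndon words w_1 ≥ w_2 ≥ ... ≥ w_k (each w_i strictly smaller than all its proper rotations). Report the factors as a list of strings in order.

["dg", "ddf", "cd", "aeeeebc", "aadfbegd", "aadefefcddgf"]

emit factor 1: 'dg' (i=0, period=2)
emit factor 2: 'ddf' (i=2, period=3)
emit factor 3: 'cd' (i=5, period=2)
emit factor 4: 'aeeeebc' (i=7, period=7)
emit factor 5: 'aadfbegd' (i=14, period=8)
emit factor 6: 'aadefefcddgf' (i=22, period=12)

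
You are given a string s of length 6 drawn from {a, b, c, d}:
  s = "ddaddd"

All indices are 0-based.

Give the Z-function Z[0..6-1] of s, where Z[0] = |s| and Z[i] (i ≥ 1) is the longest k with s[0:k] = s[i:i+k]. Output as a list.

[6, 1, 0, 2, 2, 1]

Z[0]=6
i=1: i≥r, start 0; Z[1]=1 scan→box=[1,2)
i=2: i≥r, start 0; Z[2]=0
i=3: i≥r, start 0; Z[3]=2 scan→box=[3,5)
i=4: min(r-i=1, Z[1]=1)=1; Z[4]=2 scan→box=[4,6)
i=5: min(r-i=1, Z[1]=1)=1; Z[5]=1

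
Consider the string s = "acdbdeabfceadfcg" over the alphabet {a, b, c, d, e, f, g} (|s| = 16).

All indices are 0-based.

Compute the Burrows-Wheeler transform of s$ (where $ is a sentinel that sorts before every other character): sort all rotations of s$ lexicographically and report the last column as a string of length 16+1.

ge$edaaffcbadcbdc

rank  rotation           last
    0  $acdbdeabfceadfcg  g
    1  abfceadfcg$acdbde  e
    2  acdbdeabfceadfcg$  $
    3  adfcg$acdbdeabfce  e
    4  bdeabfceadfcg$acd  d
    5  bfceadfcg$acdbdea  a
    6  cdbdeabfceadfcg$a  a
    7  ceadfcg$acdbdeabf  f
    8  cg$acdbdeabfceadf  f
    9  dbdeabfceadfcg$ac  c
   10  deabfceadfcg$acdb  b
   11  dfcg$acdbdeabfcea  a
   12  eabfceadfcg$acdbd  d
   13  eadfcg$acdbdeabfc  c
   14  fceadfcg$acdbdeab  b
   15  fcg$acdbdeabfcead  d
   16  g$acdbdeabfceadfc  c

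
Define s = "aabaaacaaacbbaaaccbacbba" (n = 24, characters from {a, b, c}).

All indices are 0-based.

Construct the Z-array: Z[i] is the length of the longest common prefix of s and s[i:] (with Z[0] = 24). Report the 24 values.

[24, 1, 0, 2, 2, 1, 0, 2, 2, 1, 0, 0, 0, 2, 2, 1, 0, 0, 0, 1, 0, 0, 0, 1]

Z[0]=24
i=1: i≥r, start 0; Z[1]=1 extend→box=[1,2)
i=2: i≥r, start 0; Z[2]=0
i=3: i≥r, start 0; Z[3]=2 extend→box=[3,5)
i=4: min(r-i=1, Z[1]=1)=1; Z[4]=2 extend→box=[4,6)
i=5: min(r-i=1, Z[1]=1)=1; Z[5]=1
i=6: i≥r, start 0; Z[6]=0
i=7: i≥r, start 0; Z[7]=2 extend→box=[7,9)
i=8: min(r-i=1, Z[1]=1)=1; Z[8]=2 extend→box=[8,10)
i=9: min(r-i=1, Z[1]=1)=1; Z[9]=1
i=10: i≥r, start 0; Z[10]=0
i=11: i≥r, start 0; Z[11]=0
i=12: i≥r, start 0; Z[12]=0
i=13: i≥r, start 0; Z[13]=2 extend→box=[13,15)
i=14: min(r-i=1, Z[1]=1)=1; Z[14]=2 extend→box=[14,16)
i=15: min(r-i=1, Z[1]=1)=1; Z[15]=1
i=16: i≥r, start 0; Z[16]=0
i=17: i≥r, start 0; Z[17]=0
i=18: i≥r, start 0; Z[18]=0
i=19: i≥r, start 0; Z[19]=1 extend→box=[19,20)
i=20: i≥r, start 0; Z[20]=0
i=21: i≥r, start 0; Z[21]=0
i=22: i≥r, start 0; Z[22]=0
i=23: i≥r, start 0; Z[23]=1 extend→box=[23,24)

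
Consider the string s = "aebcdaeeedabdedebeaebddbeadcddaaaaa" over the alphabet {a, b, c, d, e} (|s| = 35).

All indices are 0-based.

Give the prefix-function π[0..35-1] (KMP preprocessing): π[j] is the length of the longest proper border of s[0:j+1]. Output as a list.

[0, 0, 0, 0, 0, 1, 2, 0, 0, 0, 1, 0, 0, 0, 0, 0, 0, 0, 1, 2, 3, 0, 0, 0, 0, 1, 0, 0, 0, 0, 1, 1, 1, 1, 1]

π[0] = 0
j=1 s[j]='e': π[1]=0 (border '')
j=2 s[j]='b': π[2]=0 (border '')
j=3 s[j]='c': π[3]=0 (border '')
j=4 s[j]='d': π[4]=0 (border '')
j=5 s[j]='a': π[5]=1 (border 'a')
j=6 s[j]='e': π[6]=2 (border 'ae')
j=7 s[j]='e': k: 2→0; π[7]=0 (border '')
j=8 s[j]='e': π[8]=0 (border '')
j=9 s[j]='d': π[9]=0 (border '')
j=10 s[j]='a': π[10]=1 (border 'a')
j=11 s[j]='b': k: 1→0; π[11]=0 (border '')
j=12 s[j]='d': π[12]=0 (border '')
j=13 s[j]='e': π[13]=0 (border '')
j=14 s[j]='d': π[14]=0 (border '')
j=15 s[j]='e': π[15]=0 (border '')
j=16 s[j]='b': π[16]=0 (border '')
j=17 s[j]='e': π[17]=0 (border '')
j=18 s[j]='a': π[18]=1 (border 'a')
j=19 s[j]='e': π[19]=2 (border 'ae')
j=20 s[j]='b': π[20]=3 (border 'aeb')
j=21 s[j]='d': k: 3→0; π[21]=0 (border '')
j=22 s[j]='d': π[22]=0 (border '')
j=23 s[j]='b': π[23]=0 (border '')
j=24 s[j]='e': π[24]=0 (border '')
j=25 s[j]='a': π[25]=1 (border 'a')
j=26 s[j]='d': k: 1→0; π[26]=0 (border '')
j=27 s[j]='c': π[27]=0 (border '')
j=28 s[j]='d': π[28]=0 (border '')
j=29 s[j]='d': π[29]=0 (border '')
j=30 s[j]='a': π[30]=1 (border 'a')
j=31 s[j]='a': k: 1→0; π[31]=1 (border 'a')
j=32 s[j]='a': k: 1→0; π[32]=1 (border 'a')
j=33 s[j]='a': k: 1→0; π[33]=1 (border 'a')
j=34 s[j]='a': k: 1→0; π[34]=1 (border 'a')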